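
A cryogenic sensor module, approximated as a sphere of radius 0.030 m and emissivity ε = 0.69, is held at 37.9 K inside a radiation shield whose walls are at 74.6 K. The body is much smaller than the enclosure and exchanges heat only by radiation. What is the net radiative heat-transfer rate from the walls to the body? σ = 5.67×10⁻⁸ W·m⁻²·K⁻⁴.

For a small grey body in a large enclosure: P_net = εσA(T_body⁴ − T_wall⁴).
A = 4πr² = 0.01131 m²; T_body⁴ − T_wall⁴ = 2.063×10⁶ − 3.097×10⁷ = -2.891×10⁷ K⁴.
|P_net| = 0.69·5.67×10⁻⁸·0.01131·2.891×10⁷.

P_net ≈ 0.0128 W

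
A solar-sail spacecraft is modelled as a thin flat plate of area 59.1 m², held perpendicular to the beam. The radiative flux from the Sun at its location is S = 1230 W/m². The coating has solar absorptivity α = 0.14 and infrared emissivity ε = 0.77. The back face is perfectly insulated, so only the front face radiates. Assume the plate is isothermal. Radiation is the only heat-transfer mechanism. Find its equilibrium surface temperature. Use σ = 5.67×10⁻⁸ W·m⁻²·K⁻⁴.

At equilibrium, absorbed power = emitted power.
Absorbing cross-section = A = 59.10 m²; emitting surface = A = 59.10 m² (ratio 1).
αS·A_cross = εσ·A_surf·T⁴  ⇒  T⁴ = αS/(ε·1σ).
T⁴ = 0.140·1230/(0.77·1·5.67×10⁻⁸) = 3.944×10⁹ K⁴.
T = (3.944×10⁹)^(1/4).

T ≈ 251 K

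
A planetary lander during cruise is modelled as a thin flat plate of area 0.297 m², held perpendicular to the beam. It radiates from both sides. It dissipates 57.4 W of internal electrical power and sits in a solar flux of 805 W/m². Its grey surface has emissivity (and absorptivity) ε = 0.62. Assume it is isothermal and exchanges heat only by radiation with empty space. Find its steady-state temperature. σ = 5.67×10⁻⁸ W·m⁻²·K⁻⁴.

At steady state, absorbed solar power + internal power = radiated power.
Absorbed: α·S·A_cross = 0.62·805·0.2970 = 148.2 W (cross-section A).
Total input = 148.2 + 57.4 = 205.6 W.
Radiated: εσ·A_surf·T⁴ with A_surf = 2A = 0.5940 m².
T⁴ = 205.6/(0.62·5.67×10⁻⁸·0.5940) = 9.848×10⁹ K⁴.

T ≈ 315 K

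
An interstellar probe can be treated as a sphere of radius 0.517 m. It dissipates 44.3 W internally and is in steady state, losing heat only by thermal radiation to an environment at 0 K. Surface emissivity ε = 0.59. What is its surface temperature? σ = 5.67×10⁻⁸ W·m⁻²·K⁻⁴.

Steady state: internal power = radiated power, P = εσA T⁴.
Radiating area A = 4πr² = 3.359 m².
T⁴ = P/(εσA) = 44.3/(0.59·5.67×10⁻⁸·3.359) = 3.943×10⁸ K⁴.
T = (3.943×10⁸)^(1/4).

T ≈ 141 K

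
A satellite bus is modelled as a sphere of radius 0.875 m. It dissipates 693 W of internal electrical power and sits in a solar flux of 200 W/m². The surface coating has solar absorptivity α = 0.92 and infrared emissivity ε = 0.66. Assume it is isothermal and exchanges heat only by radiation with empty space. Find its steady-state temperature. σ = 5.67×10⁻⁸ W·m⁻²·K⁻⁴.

T ≈ 237 K

At steady state, absorbed solar power + internal power = radiated power.
Absorbed: α·S·A_cross = 0.92·200·2.405 = 442.6 W (cross-section πr²).
Total input = 442.6 + 693 = 1136 W.
Radiated: εσ·A_surf·T⁴ with A_surf = 4πr² = 9.621 m².
T⁴ = 1136/(0.66·5.67×10⁻⁸·9.621) = 3.154×10⁹ K⁴.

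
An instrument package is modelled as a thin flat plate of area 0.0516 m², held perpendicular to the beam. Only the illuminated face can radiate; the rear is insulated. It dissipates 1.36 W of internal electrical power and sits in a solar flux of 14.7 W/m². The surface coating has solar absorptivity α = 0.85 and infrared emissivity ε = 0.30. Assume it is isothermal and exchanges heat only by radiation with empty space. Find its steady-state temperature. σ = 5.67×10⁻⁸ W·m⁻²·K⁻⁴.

At steady state, absorbed solar power + internal power = radiated power.
Absorbed: α·S·A_cross = 0.85·14.7·0.05160 = 0.6447 W (cross-section A).
Total input = 0.6447 + 1.36 = 2.005 W.
Radiated: εσ·A_surf·T⁴ with A_surf = A = 0.05160 m².
T⁴ = 2.005/(0.30·5.67×10⁻⁸·0.05160) = 2.284×10⁹ K⁴.

T ≈ 219 K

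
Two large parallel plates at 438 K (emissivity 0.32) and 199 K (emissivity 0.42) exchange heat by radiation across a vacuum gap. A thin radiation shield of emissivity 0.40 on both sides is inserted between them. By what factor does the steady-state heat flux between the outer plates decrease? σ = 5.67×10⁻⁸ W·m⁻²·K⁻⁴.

Without shield: q₀ = σΔ(T⁴)/(1/ε₁+1/ε₂−1) with denominator 4.506.
With shield the two gaps are in series; the resistances add: (1/ε₁+1/ε_s−1)+(1/ε_s+1/ε₂−1) = 4.625+3.881 = 8.506.
Heat-flux ratio q₀/q = 8.506/4.506.

factor ≈ 1.89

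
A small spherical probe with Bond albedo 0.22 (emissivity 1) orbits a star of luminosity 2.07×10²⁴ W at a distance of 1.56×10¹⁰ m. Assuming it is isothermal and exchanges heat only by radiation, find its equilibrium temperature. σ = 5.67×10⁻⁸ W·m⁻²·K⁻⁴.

First find the stellar flux at distance d: S = L/(4πd²) = 2.07×10²⁴/(4π·(1.56×10¹⁰)²) = 676.9 W/m².
For an isothermal sphere, absorbed (1−a)S·πr² = emitted σ·4πr²·T⁴, so T⁴ = (1−a)S/(4σ).
T⁴ = 0.780·676.9/(4·5.67×10⁻⁸) = 2.328×10⁹ K⁴.

T ≈ 220 K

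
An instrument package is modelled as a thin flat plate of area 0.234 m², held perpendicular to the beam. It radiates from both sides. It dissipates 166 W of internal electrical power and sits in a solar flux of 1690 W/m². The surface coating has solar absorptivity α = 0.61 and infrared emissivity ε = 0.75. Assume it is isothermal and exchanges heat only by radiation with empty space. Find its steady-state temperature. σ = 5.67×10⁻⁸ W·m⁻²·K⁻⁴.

T ≈ 378 K

At steady state, absorbed solar power + internal power = radiated power.
Absorbed: α·S·A_cross = 0.61·1690·0.2340 = 241.2 W (cross-section A).
Total input = 241.2 + 166 = 407.2 W.
Radiated: εσ·A_surf·T⁴ with A_surf = 2A = 0.4680 m².
T⁴ = 407.2/(0.75·5.67×10⁻⁸·0.4680) = 2.046×10¹⁰ K⁴.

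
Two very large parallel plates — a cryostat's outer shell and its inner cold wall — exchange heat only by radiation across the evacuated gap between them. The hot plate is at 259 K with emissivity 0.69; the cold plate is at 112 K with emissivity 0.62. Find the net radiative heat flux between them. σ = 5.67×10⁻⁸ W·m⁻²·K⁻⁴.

q ≈ 119 W/m²

For two infinite grey parallel plates, q = σ(T₁⁴ − T₂⁴)/(1/ε₁ + 1/ε₂ − 1).
T₁⁴ − T₂⁴ = 4.500×10⁹ − 1.574×10⁸ = 4.343×10⁹ K⁴.
1/ε₁ + 1/ε₂ − 1 = 1.449 + 1.613 − 1 = 2.062.
q = 5.67×10⁻⁸ × 4.343×10⁹ / 2.062.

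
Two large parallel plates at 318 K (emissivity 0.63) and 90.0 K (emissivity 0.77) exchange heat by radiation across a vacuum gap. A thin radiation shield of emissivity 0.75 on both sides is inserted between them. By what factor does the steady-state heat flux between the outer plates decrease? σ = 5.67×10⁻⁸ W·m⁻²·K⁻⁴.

Without shield: q₀ = σΔ(T⁴)/(1/ε₁+1/ε₂−1) with denominator 1.886.
With shield the two gaps are in series; the resistances add: (1/ε₁+1/ε_s−1)+(1/ε_s+1/ε₂−1) = 1.921+1.632 = 3.553.
Heat-flux ratio q₀/q = 3.553/1.886.

factor ≈ 1.88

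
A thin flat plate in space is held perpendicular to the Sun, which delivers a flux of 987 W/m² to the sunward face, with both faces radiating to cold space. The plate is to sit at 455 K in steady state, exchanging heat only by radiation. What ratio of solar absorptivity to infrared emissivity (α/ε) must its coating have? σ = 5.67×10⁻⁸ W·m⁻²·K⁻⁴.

Balance: αS·A = εσ·2A·T⁴ ⇒ α/ε = 2σT⁴/S.
α/ε = 2·5.67×10⁻⁸·(455)⁴/987 = 2·5.67×10⁻⁸·4.286×10¹⁰/987.

α/ε ≈ 4.92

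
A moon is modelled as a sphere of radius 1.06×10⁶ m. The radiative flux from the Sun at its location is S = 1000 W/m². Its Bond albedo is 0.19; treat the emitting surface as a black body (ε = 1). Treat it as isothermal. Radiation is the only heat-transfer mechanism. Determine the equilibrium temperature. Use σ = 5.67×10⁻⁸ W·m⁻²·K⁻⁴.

At equilibrium, absorbed power = emitted power.
Absorbing cross-section = πr² = 3.530×10¹² m²; emitting surface = 4πr² = 1.412×10¹³ m² (ratio 4).
(1−a)S·A_cross = εσ·A_surf·T⁴  ⇒  T⁴ = (1−a)S/(4σ).
T⁴ = 0.810·1000/(4·5.67×10⁻⁸) = 3.571×10⁹ K⁴.
T = (3.571×10⁹)^(1/4).

T ≈ 244 K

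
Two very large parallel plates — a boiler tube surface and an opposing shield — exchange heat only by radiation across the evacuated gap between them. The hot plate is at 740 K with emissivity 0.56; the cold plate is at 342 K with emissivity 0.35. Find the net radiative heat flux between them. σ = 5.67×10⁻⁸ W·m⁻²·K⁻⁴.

For two infinite grey parallel plates, q = σ(T₁⁴ − T₂⁴)/(1/ε₁ + 1/ε₂ − 1).
T₁⁴ − T₂⁴ = 2.999×10¹¹ − 1.368×10¹⁰ = 2.862×10¹¹ K⁴.
1/ε₁ + 1/ε₂ − 1 = 1.786 + 2.857 − 1 = 3.643.
q = 5.67×10⁻⁸ × 2.862×10¹¹ / 3.643.

q ≈ 4450 W/m²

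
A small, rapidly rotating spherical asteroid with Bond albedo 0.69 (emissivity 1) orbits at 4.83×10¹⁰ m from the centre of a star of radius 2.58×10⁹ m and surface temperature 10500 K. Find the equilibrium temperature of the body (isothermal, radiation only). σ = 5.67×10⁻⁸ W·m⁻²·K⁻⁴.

T ≈ 1280 K

The star's surface emits σT_*⁴; at distance d the flux is S = σT_*⁴(R_*/d)².
S = 5.67×10⁻⁸·(10500)⁴·(2.58×10⁹/4.83×10¹⁰)² = 1.966×10⁶ W/m².
For an isothermal sphere T⁴ = (1−a)S/(4σ) = 2.688×10¹² K⁴.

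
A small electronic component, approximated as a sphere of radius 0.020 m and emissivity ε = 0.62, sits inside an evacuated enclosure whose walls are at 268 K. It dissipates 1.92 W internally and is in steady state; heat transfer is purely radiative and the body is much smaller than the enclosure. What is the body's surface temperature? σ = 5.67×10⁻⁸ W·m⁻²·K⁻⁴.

For a small grey body in a large enclosure, net radiated power = εσA(T⁴ − T_w⁴).
Steady state: P = εσA(T⁴ − T_w⁴) with A = 4πr² = 0.005027 m².
T⁴ = P/(εσA) + T_w⁴ = 1.92/(0.62·5.67×10⁻⁸·0.005027) + (268)⁴
    = 1.087×10¹⁰ + 5.159×10⁹ = 1.602×10¹⁰ K⁴.

T ≈ 356 K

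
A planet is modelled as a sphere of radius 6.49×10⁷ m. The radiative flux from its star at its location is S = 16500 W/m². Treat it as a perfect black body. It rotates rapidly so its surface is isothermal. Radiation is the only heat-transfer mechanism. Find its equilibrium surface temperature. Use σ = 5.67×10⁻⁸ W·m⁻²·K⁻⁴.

At equilibrium, absorbed power = emitted power.
Absorbing cross-section = πr² = 1.323×10¹⁶ m²; emitting surface = 4πr² = 5.293×10¹⁶ m² (ratio 4).
S·A_cross = εσ·A_surf·T⁴  ⇒  T⁴ = S/(4σ).
T⁴ = 1.00·16500/(4·5.67×10⁻⁸) = 7.275×10¹⁰ K⁴.
T = (7.275×10¹⁰)^(1/4).

T ≈ 519 K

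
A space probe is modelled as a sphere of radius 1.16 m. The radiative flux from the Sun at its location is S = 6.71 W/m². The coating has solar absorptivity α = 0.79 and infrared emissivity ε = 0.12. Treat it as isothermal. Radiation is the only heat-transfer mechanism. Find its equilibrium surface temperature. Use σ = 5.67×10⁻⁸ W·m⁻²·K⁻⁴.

At equilibrium, absorbed power = emitted power.
Absorbing cross-section = πr² = 4.227 m²; emitting surface = 4πr² = 16.91 m² (ratio 4).
αS·A_cross = εσ·A_surf·T⁴  ⇒  T⁴ = αS/(ε·4σ).
T⁴ = 0.790·6.71/(0.12·4·5.67×10⁻⁸) = 1.948×10⁸ K⁴.
T = (1.948×10⁸)^(1/4).

T ≈ 118 K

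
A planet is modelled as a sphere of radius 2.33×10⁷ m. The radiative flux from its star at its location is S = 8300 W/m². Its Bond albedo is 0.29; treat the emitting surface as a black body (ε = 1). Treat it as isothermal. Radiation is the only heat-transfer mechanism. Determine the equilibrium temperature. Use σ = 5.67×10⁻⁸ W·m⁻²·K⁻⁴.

T ≈ 401 K

At equilibrium, absorbed power = emitted power.
Absorbing cross-section = πr² = 1.706×10¹⁵ m²; emitting surface = 4πr² = 6.822×10¹⁵ m² (ratio 4).
(1−a)S·A_cross = εσ·A_surf·T⁴  ⇒  T⁴ = (1−a)S/(4σ).
T⁴ = 0.710·8300/(4·5.67×10⁻⁸) = 2.598×10¹⁰ K⁴.
T = (2.598×10¹⁰)^(1/4).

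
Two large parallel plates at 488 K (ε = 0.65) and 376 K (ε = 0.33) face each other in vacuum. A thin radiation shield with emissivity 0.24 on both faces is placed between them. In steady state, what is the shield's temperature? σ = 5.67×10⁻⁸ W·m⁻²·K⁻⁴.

T_s ≈ 450 K

In steady state the net flux on the hot side equals that on the cold side.
σ(T₁⁴−T_s⁴)/D₁ = σ(T_s⁴−T₂⁴)/D₂, with D₁ = 1/ε₁+1/ε_s−1 = 4.705, D₂ = 1/ε_s+1/ε₂−1 = 6.197.
Solve for T_s⁴: T_s⁴ = (D₂·T₁⁴ + D₁·T₂⁴)/(D₁+D₂) = 4.086×10¹⁰ K⁴.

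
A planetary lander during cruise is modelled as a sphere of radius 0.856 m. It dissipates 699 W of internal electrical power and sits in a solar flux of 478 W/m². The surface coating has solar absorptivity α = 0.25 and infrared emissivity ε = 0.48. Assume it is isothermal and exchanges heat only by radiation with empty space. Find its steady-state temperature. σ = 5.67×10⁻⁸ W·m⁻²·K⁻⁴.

T ≈ 250 K

At steady state, absorbed solar power + internal power = radiated power.
Absorbed: α·S·A_cross = 0.25·478·2.302 = 275.1 W (cross-section πr²).
Total input = 275.1 + 699 = 974.1 W.
Radiated: εσ·A_surf·T⁴ with A_surf = 4πr² = 9.208 m².
T⁴ = 974.1/(0.48·5.67×10⁻⁸·9.208) = 3.887×10⁹ K⁴.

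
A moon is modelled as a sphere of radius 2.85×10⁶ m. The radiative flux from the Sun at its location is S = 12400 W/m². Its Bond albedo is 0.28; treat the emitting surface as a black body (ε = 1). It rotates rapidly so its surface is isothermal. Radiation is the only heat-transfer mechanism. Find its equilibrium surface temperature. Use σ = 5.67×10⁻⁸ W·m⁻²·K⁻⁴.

At equilibrium, absorbed power = emitted power.
Absorbing cross-section = πr² = 2.552×10¹³ m²; emitting surface = 4πr² = 1.021×10¹⁴ m² (ratio 4).
(1−a)S·A_cross = εσ·A_surf·T⁴  ⇒  T⁴ = (1−a)S/(4σ).
T⁴ = 0.720·12400/(4·5.67×10⁻⁸) = 3.937×10¹⁰ K⁴.
T = (3.937×10¹⁰)^(1/4).

T ≈ 445 K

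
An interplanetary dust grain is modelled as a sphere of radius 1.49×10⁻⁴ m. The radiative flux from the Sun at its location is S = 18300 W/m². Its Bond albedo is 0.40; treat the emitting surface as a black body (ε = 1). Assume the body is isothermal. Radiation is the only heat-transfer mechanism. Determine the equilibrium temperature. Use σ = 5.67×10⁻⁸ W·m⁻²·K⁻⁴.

T ≈ 469 K

At equilibrium, absorbed power = emitted power.
Absorbing cross-section = πr² = 6.975×10⁻⁸ m²; emitting surface = 4πr² = 2.790×10⁻⁷ m² (ratio 4).
(1−a)S·A_cross = εσ·A_surf·T⁴  ⇒  T⁴ = (1−a)S/(4σ).
T⁴ = 0.600·18300/(4·5.67×10⁻⁸) = 4.841×10¹⁰ K⁴.
T = (4.841×10¹⁰)^(1/4).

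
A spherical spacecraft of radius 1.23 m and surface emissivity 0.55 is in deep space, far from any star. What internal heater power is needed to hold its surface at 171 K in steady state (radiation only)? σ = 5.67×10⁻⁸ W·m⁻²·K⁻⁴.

P = εσ·4πr²·T⁴.
4πr² = 19.01 m²; T⁴ = 8.550×10⁸ K⁴.
P = 0.55·5.67×10⁻⁸·19.01·8.550×10⁸.

P ≈ 507 W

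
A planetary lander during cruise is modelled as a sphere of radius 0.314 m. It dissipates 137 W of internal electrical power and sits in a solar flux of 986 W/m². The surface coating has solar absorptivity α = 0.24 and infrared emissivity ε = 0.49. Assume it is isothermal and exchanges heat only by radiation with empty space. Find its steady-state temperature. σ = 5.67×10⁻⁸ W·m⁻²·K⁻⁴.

At steady state, absorbed solar power + internal power = radiated power.
Absorbed: α·S·A_cross = 0.24·986·0.3097 = 73.30 W (cross-section πr²).
Total input = 73.30 + 137 = 210.3 W.
Radiated: εσ·A_surf·T⁴ with A_surf = 4πr² = 1.239 m².
T⁴ = 210.3/(0.49·5.67×10⁻⁸·1.239) = 6.109×10⁹ K⁴.

T ≈ 280 K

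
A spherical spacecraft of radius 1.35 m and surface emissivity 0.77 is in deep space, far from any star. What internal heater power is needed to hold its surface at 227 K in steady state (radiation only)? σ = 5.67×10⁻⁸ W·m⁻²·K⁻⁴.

P = εσ·4πr²·T⁴.
4πr² = 22.90 m²; T⁴ = 2.655×10⁹ K⁴.
P = 0.77·5.67×10⁻⁸·22.90·2.655×10⁹.

P ≈ 2650 W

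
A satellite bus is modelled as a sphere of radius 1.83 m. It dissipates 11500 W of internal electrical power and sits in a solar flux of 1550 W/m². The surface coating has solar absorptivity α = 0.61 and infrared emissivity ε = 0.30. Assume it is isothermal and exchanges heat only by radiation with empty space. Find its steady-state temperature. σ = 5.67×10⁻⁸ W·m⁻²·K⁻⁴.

At steady state, absorbed solar power + internal power = radiated power.
Absorbed: α·S·A_cross = 0.61·1550·10.52 = 9947 W (cross-section πr²).
Total input = 9947 + 11500 = 21450 W.
Radiated: εσ·A_surf·T⁴ with A_surf = 4πr² = 42.08 m².
T⁴ = 21450/(0.30·5.67×10⁻⁸·42.08) = 2.996×10¹⁰ K⁴.

T ≈ 416 K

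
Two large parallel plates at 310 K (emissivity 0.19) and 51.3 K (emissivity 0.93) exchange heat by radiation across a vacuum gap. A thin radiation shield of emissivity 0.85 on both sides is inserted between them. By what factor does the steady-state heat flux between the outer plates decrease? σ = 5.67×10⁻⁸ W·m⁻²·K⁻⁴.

factor ≈ 1.25

Without shield: q₀ = σΔ(T⁴)/(1/ε₁+1/ε₂−1) with denominator 5.338.
With shield the two gaps are in series; the resistances add: (1/ε₁+1/ε_s−1)+(1/ε_s+1/ε₂−1) = 5.440+1.252 = 6.691.
Heat-flux ratio q₀/q = 6.691/5.338.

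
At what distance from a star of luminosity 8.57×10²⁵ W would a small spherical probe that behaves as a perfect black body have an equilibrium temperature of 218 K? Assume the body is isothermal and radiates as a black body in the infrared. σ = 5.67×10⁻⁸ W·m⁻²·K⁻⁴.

For an isothermal black-emitting sphere, (1−a)S·πr² = σ·4πr²·T⁴ ⇒ S = 4σT⁴/(1−a).
S = 4·5.67×10⁻⁸·(218)⁴/1.00 = 512.2 W/m².
Flux falls as S = L/(4πd²), so d = √(L/(4πS)) = √(8.57×10²⁵/(4π·512.2)).

d ≈ 1.15×10¹¹ m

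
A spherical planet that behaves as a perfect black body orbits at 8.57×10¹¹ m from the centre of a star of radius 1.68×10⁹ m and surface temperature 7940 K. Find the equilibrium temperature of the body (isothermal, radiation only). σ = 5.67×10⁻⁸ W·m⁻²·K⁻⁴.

The star's surface emits σT_*⁴; at distance d the flux is S = σT_*⁴(R_*/d)².
S = 5.67×10⁻⁸·(7940)⁴·(1.68×10⁹/8.57×10¹¹)² = 866.0 W/m².
For an isothermal sphere T⁴ = (1−a)S/(4σ) = 3.818×10⁹ K⁴.

T ≈ 249 K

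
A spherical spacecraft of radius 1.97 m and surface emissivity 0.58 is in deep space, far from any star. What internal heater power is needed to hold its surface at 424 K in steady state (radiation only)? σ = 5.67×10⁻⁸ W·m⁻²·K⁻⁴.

P ≈ 51800 W

P = εσ·4πr²·T⁴.
4πr² = 48.77 m²; T⁴ = 3.232×10¹⁰ K⁴.
P = 0.58·5.67×10⁻⁸·48.77·3.232×10¹⁰.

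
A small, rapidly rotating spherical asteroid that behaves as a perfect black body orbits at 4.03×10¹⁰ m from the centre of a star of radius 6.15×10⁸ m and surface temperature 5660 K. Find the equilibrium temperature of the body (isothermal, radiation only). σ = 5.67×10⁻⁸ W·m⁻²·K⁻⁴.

T ≈ 494 K

The star's surface emits σT_*⁴; at distance d the flux is S = σT_*⁴(R_*/d)².
S = 5.67×10⁻⁸·(5660)⁴·(6.15×10⁸/4.03×10¹⁰)² = 13550 W/m².
For an isothermal sphere T⁴ = (1−a)S/(4σ) = 5.975×10¹⁰ K⁴.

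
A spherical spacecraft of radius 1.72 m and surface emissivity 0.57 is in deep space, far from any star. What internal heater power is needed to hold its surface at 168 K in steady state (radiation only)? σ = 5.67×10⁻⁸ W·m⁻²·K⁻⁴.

P ≈ 957 W

P = εσ·4πr²·T⁴.
4πr² = 37.18 m²; T⁴ = 7.966×10⁸ K⁴.
P = 0.57·5.67×10⁻⁸·37.18·7.966×10⁸.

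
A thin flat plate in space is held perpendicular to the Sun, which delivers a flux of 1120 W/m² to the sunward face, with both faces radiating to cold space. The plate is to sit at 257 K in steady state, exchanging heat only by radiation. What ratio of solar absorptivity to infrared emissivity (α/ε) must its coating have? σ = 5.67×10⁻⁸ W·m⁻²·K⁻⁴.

Balance: αS·A = εσ·2A·T⁴ ⇒ α/ε = 2σT⁴/S.
α/ε = 2·5.67×10⁻⁸·(257)⁴/1120 = 2·5.67×10⁻⁸·4.362×10⁹/1120.

α/ε ≈ 0.442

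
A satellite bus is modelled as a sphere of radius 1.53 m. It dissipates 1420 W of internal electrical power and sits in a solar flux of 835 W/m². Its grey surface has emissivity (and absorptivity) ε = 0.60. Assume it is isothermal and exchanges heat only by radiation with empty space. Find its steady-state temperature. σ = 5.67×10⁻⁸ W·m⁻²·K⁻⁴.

At steady state, absorbed solar power + internal power = radiated power.
Absorbed: α·S·A_cross = 0.60·835·7.354 = 3684 W (cross-section πr²).
Total input = 3684 + 1420 = 5104 W.
Radiated: εσ·A_surf·T⁴ with A_surf = 4πr² = 29.42 m².
T⁴ = 5104/(0.60·5.67×10⁻⁸·29.42) = 5.101×10⁹ K⁴.

T ≈ 267 K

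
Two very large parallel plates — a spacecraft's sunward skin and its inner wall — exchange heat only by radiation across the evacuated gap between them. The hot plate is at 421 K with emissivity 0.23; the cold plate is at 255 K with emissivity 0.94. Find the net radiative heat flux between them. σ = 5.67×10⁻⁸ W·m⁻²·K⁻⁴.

q ≈ 349 W/m²

For two infinite grey parallel plates, q = σ(T₁⁴ − T₂⁴)/(1/ε₁ + 1/ε₂ − 1).
T₁⁴ − T₂⁴ = 3.141×10¹⁰ − 4.228×10⁹ = 2.719×10¹⁰ K⁴.
1/ε₁ + 1/ε₂ − 1 = 4.348 + 1.064 − 1 = 4.412.
q = 5.67×10⁻⁸ × 2.719×10¹⁰ / 4.412.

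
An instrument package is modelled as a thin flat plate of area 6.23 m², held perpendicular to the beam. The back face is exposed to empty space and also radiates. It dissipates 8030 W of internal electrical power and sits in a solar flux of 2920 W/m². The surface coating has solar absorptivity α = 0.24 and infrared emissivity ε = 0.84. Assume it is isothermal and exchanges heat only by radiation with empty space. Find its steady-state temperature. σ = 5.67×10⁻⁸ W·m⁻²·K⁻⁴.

T ≈ 380 K

At steady state, absorbed solar power + internal power = radiated power.
Absorbed: α·S·A_cross = 0.24·2920·6.230 = 4366 W (cross-section A).
Total input = 4366 + 8030 = 12400 W.
Radiated: εσ·A_surf·T⁴ with A_surf = 2A = 12.46 m².
T⁴ = 12400/(0.84·5.67×10⁻⁸·12.46) = 2.089×10¹⁰ K⁴.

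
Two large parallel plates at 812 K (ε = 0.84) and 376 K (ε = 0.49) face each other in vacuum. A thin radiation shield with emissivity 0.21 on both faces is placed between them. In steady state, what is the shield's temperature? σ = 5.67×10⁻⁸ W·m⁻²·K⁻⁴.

T_s ≈ 703 K

In steady state the net flux on the hot side equals that on the cold side.
σ(T₁⁴−T_s⁴)/D₁ = σ(T_s⁴−T₂⁴)/D₂, with D₁ = 1/ε₁+1/ε_s−1 = 4.952, D₂ = 1/ε_s+1/ε₂−1 = 5.803.
Solve for T_s⁴: T_s⁴ = (D₂·T₁⁴ + D₁·T₂⁴)/(D₁+D₂) = 2.438×10¹¹ K⁴.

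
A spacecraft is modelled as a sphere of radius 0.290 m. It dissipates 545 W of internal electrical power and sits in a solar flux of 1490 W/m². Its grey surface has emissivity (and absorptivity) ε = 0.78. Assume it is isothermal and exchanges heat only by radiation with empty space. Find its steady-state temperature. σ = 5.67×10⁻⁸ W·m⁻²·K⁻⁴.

T ≈ 367 K

At steady state, absorbed solar power + internal power = radiated power.
Absorbed: α·S·A_cross = 0.78·1490·0.2642 = 307.1 W (cross-section πr²).
Total input = 307.1 + 545 = 852.1 W.
Radiated: εσ·A_surf·T⁴ with A_surf = 4πr² = 1.057 m².
T⁴ = 852.1/(0.78·5.67×10⁻⁸·1.057) = 1.823×10¹⁰ K⁴.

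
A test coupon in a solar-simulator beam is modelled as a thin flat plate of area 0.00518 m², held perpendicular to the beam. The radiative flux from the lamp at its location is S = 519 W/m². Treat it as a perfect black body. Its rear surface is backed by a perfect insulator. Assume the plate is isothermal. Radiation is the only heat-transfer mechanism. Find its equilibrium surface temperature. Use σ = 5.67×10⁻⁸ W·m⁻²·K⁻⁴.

T ≈ 309 K

At equilibrium, absorbed power = emitted power.
Absorbing cross-section = A = 0.005180 m²; emitting surface = A = 0.005180 m² (ratio 1).
S·A_cross = εσ·A_surf·T⁴  ⇒  T⁴ = S/(1σ).
T⁴ = 1.00·519/(1·5.67×10⁻⁸) = 9.153×10⁹ K⁴.
T = (9.153×10⁹)^(1/4).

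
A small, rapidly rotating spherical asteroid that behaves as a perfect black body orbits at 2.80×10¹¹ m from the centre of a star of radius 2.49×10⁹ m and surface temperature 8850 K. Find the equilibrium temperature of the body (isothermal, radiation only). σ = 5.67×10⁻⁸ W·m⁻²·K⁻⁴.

T ≈ 590 K

The star's surface emits σT_*⁴; at distance d the flux is S = σT_*⁴(R_*/d)².
S = 5.67×10⁻⁸·(8850)⁴·(2.49×10⁹/2.80×10¹¹)² = 27510 W/m².
For an isothermal sphere T⁴ = (1−a)S/(4σ) = 1.213×10¹¹ K⁴.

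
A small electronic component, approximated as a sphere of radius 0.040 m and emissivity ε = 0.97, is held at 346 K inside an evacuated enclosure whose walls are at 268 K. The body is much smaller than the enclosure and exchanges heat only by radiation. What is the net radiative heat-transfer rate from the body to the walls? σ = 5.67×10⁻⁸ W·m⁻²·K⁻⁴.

P_net ≈ 10.1 W

For a small grey body in a large enclosure: P_net = εσA(T_body⁴ − T_wall⁴).
A = 4πr² = 0.02011 m²; T_body⁴ − T_wall⁴ = 1.433×10¹⁰ − 5.159×10⁹ = 9.173×10⁹ K⁴.
|P_net| = 0.97·5.67×10⁻⁸·0.02011·9.173×10⁹.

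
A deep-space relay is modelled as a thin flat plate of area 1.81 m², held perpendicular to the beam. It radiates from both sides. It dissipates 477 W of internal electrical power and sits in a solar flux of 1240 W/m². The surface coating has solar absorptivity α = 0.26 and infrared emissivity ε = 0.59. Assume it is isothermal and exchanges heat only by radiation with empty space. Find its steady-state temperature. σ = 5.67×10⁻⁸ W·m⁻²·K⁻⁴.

At steady state, absorbed solar power + internal power = radiated power.
Absorbed: α·S·A_cross = 0.26·1240·1.810 = 583.5 W (cross-section A).
Total input = 583.5 + 477 = 1061 W.
Radiated: εσ·A_surf·T⁴ with A_surf = 2A = 3.620 m².
T⁴ = 1061/(0.59·5.67×10⁻⁸·3.620) = 8.758×10⁹ K⁴.

T ≈ 306 K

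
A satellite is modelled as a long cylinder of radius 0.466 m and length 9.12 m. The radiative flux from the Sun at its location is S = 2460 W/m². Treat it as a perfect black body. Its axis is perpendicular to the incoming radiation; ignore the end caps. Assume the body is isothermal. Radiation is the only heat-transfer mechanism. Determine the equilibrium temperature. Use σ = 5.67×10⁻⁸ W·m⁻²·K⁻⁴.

At equilibrium, absorbed power = emitted power.
Absorbing cross-section = 2rL = 8.500 m²; emitting surface = 2πrL = 26.70 m² (ratio π).
S·A_cross = εσ·A_surf·T⁴  ⇒  T⁴ = S/(πσ).
T⁴ = 1.00·2460/(π·5.67×10⁻⁸) = 1.381×10¹⁰ K⁴.
T = (1.381×10¹⁰)^(1/4).

T ≈ 343 K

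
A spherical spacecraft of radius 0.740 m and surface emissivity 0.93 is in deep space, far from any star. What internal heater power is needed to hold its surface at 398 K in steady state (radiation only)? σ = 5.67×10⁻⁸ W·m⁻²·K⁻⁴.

P ≈ 9100 W

P = εσ·4πr²·T⁴.
4πr² = 6.881 m²; T⁴ = 2.509×10¹⁰ K⁴.
P = 0.93·5.67×10⁻⁸·6.881·2.509×10¹⁰.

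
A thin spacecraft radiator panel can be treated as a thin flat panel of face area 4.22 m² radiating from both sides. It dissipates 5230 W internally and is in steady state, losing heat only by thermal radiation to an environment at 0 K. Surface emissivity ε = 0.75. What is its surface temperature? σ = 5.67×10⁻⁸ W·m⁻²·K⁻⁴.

T ≈ 347 K

Steady state: internal power = radiated power, P = εσA T⁴.
Radiating area A = 2·4.22 = 8.440 m².
T⁴ = P/(εσA) = 5230/(0.75·5.67×10⁻⁸·8.440) = 1.457×10¹⁰ K⁴.
T = (1.457×10¹⁰)^(1/4).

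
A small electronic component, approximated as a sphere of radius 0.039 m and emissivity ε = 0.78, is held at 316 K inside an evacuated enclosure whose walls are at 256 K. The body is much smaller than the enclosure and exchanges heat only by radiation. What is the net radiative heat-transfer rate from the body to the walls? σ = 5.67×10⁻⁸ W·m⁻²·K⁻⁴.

P_net ≈ 4.80 W

For a small grey body in a large enclosure: P_net = εσA(T_body⁴ − T_wall⁴).
A = 4πr² = 0.01911 m²; T_body⁴ − T_wall⁴ = 9.971×10⁹ − 4.295×10⁹ = 5.676×10⁹ K⁴.
|P_net| = 0.78·5.67×10⁻⁸·0.01911·5.676×10⁹.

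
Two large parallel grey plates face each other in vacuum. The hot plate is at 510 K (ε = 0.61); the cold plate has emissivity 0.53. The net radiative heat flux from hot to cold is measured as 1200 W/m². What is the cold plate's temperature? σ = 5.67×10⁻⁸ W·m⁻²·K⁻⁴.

q = σ(T₁⁴ − T₂⁴)/(1/ε₁ + 1/ε₂ − 1); denominator = 2.526.
T₂⁴ = T₁⁴ − q·(1/ε₁+1/ε₂−1)/σ = 6.765×10¹⁰ − 1200·2.526/5.67×10⁻⁸
    = 1.419×10¹⁰ K⁴.

T₂ ≈ 345 K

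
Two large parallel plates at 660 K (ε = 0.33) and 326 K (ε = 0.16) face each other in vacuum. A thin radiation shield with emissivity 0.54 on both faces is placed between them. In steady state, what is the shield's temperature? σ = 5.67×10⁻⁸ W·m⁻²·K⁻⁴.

T_s ≈ 597 K

In steady state the net flux on the hot side equals that on the cold side.
σ(T₁⁴−T_s⁴)/D₁ = σ(T_s⁴−T₂⁴)/D₂, with D₁ = 1/ε₁+1/ε_s−1 = 3.882, D₂ = 1/ε_s+1/ε₂−1 = 7.102.
Solve for T_s⁴: T_s⁴ = (D₂·T₁⁴ + D₁·T₂⁴)/(D₁+D₂) = 1.267×10¹¹ K⁴.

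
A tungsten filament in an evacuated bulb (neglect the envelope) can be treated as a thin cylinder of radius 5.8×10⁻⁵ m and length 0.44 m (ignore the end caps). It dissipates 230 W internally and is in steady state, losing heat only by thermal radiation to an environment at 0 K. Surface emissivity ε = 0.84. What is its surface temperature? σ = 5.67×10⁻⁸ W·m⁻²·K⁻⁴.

Steady state: internal power = radiated power, P = εσA T⁴.
Radiating area A = 2πrL = 1.603×10⁻⁴ m².
T⁴ = P/(εσA) = 230/(0.84·5.67×10⁻⁸·1.603×10⁻⁴) = 3.012×10¹³ K⁴.
T = (3.012×10¹³)^(1/4).

T ≈ 2340 K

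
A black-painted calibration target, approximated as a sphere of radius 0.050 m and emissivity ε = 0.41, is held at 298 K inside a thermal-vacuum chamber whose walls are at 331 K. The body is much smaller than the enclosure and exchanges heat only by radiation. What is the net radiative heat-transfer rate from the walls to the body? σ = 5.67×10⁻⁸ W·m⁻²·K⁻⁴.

P_net ≈ 3.01 W

For a small grey body in a large enclosure: P_net = εσA(T_body⁴ − T_wall⁴).
A = 4πr² = 0.03142 m²; T_body⁴ − T_wall⁴ = 7.886×10⁹ − 1.200×10¹⁰ = -4.117×10⁹ K⁴.
|P_net| = 0.41·5.67×10⁻⁸·0.03142·4.117×10⁹.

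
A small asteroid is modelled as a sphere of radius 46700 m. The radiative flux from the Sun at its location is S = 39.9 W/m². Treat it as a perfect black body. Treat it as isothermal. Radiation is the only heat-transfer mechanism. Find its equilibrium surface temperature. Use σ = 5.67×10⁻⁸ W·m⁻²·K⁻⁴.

T ≈ 115 K

At equilibrium, absorbed power = emitted power.
Absorbing cross-section = πr² = 6.851×10⁹ m²; emitting surface = 4πr² = 2.741×10¹⁰ m² (ratio 4).
S·A_cross = εσ·A_surf·T⁴  ⇒  T⁴ = S/(4σ).
T⁴ = 1.00·39.9/(4·5.67×10⁻⁸) = 1.759×10⁸ K⁴.
T = (1.759×10⁸)^(1/4).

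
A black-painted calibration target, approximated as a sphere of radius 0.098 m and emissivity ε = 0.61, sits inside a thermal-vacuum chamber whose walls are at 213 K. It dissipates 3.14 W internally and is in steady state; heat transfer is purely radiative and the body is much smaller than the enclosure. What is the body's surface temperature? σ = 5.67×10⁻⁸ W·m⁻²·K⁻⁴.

For a small grey body in a large enclosure, net radiated power = εσA(T⁴ − T_w⁴).
Steady state: P = εσA(T⁴ − T_w⁴) with A = 4πr² = 0.1207 m².
T⁴ = P/(εσA) + T_w⁴ = 3.14/(0.61·5.67×10⁻⁸·0.1207) + (213)⁴
    = 7.522×10⁸ + 2.058×10⁹ = 2.811×10⁹ K⁴.

T ≈ 230 K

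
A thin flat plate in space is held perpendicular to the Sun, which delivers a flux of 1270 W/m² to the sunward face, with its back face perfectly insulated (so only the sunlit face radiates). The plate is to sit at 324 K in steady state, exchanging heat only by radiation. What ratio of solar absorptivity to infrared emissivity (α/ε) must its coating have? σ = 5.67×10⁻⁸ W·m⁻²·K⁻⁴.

Balance: αS·A = εσ·1A·T⁴ ⇒ α/ε = σT⁴/S.
α/ε = 5.67×10⁻⁸·(324)⁴/1270 = 5.67×10⁻⁸·1.102×10¹⁰/1270.

α/ε ≈ 0.492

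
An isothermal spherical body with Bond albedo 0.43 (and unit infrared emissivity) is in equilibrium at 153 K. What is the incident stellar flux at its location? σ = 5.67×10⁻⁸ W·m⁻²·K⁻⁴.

(1−a)S·πr² = σ·4πr²·T⁴ ⇒ S = 4σT⁴/(1−a).
S = 4·5.67×10⁻⁸·5.480×10⁸/0.570.

S ≈ 218 W/m²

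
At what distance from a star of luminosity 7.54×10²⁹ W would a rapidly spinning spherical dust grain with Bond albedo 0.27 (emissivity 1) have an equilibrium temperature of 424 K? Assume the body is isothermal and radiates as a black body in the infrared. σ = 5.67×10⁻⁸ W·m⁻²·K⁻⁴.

For an isothermal black-emitting sphere, (1−a)S·πr² = σ·4πr²·T⁴ ⇒ S = 4σT⁴/(1−a).
S = 4·5.67×10⁻⁸·(424)⁴/0.730 = 10040 W/m².
Flux falls as S = L/(4πd²), so d = √(L/(4πS)) = √(7.54×10²⁹/(4π·10040)).

d ≈ 2.44×10¹² m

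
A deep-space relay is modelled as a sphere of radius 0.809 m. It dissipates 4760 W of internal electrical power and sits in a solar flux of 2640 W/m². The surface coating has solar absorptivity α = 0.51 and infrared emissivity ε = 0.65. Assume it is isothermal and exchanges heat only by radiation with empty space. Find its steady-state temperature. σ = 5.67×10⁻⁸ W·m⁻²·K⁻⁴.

T ≈ 397 K

At steady state, absorbed solar power + internal power = radiated power.
Absorbed: α·S·A_cross = 0.51·2640·2.056 = 2768 W (cross-section πr²).
Total input = 2768 + 4760 = 7528 W.
Radiated: εσ·A_surf·T⁴ with A_surf = 4πr² = 8.224 m².
T⁴ = 7528/(0.65·5.67×10⁻⁸·8.224) = 2.484×10¹⁰ K⁴.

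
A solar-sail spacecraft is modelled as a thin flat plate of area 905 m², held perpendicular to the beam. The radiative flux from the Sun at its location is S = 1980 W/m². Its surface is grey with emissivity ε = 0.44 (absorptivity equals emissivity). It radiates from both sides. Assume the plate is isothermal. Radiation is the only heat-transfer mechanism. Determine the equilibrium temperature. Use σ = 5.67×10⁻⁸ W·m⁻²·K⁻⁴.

At equilibrium, absorbed power = emitted power.
Absorbing cross-section = A = 905.0 m²; emitting surface = 2A = 1810 m² (ratio 2).
εS·A_cross = εσ·A_surf·T⁴  ⇒  T⁴ = S/(2σ)   (ε cancels).
T⁴ = 1980/(2·5.67×10⁻⁸) = 1.746×10¹⁰ K⁴.
T = (1.746×10¹⁰)^(1/4).

T ≈ 364 K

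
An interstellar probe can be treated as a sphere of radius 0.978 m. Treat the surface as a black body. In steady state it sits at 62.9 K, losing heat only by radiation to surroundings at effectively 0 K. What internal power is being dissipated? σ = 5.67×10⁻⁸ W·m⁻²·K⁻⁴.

Steady state: P = εσA T⁴.
A = 4πr² = 12.02 m²; T⁴ = (62.9)⁴ = 1.565×10⁷ K⁴.
P = 1.0 × 5.67×10⁻⁸ × 12.02 × 1.565×10⁷.

P ≈ 10.7 W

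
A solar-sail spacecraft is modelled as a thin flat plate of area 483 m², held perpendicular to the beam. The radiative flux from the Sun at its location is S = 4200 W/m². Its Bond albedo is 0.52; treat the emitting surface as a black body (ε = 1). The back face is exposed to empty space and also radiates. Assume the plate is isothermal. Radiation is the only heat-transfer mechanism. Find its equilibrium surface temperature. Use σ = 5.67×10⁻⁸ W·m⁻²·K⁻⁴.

T ≈ 365 K

At equilibrium, absorbed power = emitted power.
Absorbing cross-section = A = 483.0 m²; emitting surface = 2A = 966.0 m² (ratio 2).
(1−a)S·A_cross = εσ·A_surf·T⁴  ⇒  T⁴ = (1−a)S/(2σ).
T⁴ = 0.480·4200/(2·5.67×10⁻⁸) = 1.778×10¹⁰ K⁴.
T = (1.778×10¹⁰)^(1/4).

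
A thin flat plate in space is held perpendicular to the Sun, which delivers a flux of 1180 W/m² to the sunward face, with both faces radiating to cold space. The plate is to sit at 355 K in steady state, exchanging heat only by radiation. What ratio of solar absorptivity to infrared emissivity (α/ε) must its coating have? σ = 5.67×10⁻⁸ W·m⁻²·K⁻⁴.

α/ε ≈ 1.53

Balance: αS·A = εσ·2A·T⁴ ⇒ α/ε = 2σT⁴/S.
α/ε = 2·5.67×10⁻⁸·(355)⁴/1180 = 2·5.67×10⁻⁸·1.588×10¹⁰/1180.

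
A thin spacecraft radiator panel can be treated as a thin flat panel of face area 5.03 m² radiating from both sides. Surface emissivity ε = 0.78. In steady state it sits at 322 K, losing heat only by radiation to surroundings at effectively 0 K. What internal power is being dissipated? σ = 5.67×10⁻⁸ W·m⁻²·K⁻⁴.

Steady state: P = εσA T⁴.
A = 2·5.03 = 10.06 m²; T⁴ = (322)⁴ = 1.075×10¹⁰ K⁴.
P = 0.78 × 5.67×10⁻⁸ × 10.06 × 1.075×10¹⁰.

P ≈ 4780 W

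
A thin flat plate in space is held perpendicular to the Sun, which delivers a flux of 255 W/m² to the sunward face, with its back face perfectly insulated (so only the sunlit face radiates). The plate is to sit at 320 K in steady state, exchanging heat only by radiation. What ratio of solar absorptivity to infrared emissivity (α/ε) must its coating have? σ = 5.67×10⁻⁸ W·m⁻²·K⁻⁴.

α/ε ≈ 2.33

Balance: αS·A = εσ·1A·T⁴ ⇒ α/ε = σT⁴/S.
α/ε = 5.67×10⁻⁸·(320)⁴/255 = 5.67×10⁻⁸·1.049×10¹⁰/255.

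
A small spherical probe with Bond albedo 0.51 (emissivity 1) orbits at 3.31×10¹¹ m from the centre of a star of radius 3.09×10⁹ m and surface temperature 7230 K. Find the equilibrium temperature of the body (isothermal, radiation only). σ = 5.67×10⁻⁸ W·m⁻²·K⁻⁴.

T ≈ 413 K

The star's surface emits σT_*⁴; at distance d the flux is S = σT_*⁴(R_*/d)².
S = 5.67×10⁻⁸·(7230)⁴·(3.09×10⁹/3.31×10¹¹)² = 13500 W/m².
For an isothermal sphere T⁴ = (1−a)S/(4σ) = 2.917×10¹⁰ K⁴.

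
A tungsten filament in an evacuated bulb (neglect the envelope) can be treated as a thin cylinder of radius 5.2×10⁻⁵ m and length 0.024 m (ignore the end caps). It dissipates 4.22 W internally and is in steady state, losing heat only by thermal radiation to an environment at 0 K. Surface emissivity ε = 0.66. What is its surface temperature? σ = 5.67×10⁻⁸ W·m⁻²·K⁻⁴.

T ≈ 1950 K

Steady state: internal power = radiated power, P = εσA T⁴.
Radiating area A = 2πrL = 7.841×10⁻⁶ m².
T⁴ = P/(εσA) = 4.22/(0.66·5.67×10⁻⁸·7.841×10⁻⁶) = 1.438×10¹³ K⁴.
T = (1.438×10¹³)^(1/4).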